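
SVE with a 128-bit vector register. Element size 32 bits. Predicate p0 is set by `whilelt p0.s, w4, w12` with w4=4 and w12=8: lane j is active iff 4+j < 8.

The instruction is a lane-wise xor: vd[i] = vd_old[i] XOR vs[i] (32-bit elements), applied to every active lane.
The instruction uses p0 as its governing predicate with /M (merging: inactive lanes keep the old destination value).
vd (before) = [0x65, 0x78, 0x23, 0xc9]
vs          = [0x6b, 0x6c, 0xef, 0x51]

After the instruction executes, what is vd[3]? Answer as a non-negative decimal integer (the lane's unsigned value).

128-bit reg / 32-bit elem → 4 lanes
active while 4+j < 8, i.e. j ∈ [0,4) capped at 4 ⇒ 4
vd[0] xor(0x65,0x6b) -> 0x0e
vd[1] xor(0x78,0x6c) -> 0x14
vd[2] xor(0x23,0xef) -> 0xcc
vd[3] xor(0xc9,0x51) -> 0x98

vd[3] = 152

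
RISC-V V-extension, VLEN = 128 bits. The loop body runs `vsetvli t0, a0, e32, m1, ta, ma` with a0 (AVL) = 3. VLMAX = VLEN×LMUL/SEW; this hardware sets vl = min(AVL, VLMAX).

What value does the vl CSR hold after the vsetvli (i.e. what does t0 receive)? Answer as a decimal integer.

VLMAX = VLEN×LMUL/SEW = 128×1/32 = 4
vl ← min(3, 4) = 3

vl = 3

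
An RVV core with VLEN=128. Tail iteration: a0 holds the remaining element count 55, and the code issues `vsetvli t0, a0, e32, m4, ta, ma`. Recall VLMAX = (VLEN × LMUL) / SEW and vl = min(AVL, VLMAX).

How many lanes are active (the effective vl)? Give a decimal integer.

vl = 16

VLMAX = VLEN×LMUL/SEW = 128×4/32 = 16
vl ← min(55, 16) = 16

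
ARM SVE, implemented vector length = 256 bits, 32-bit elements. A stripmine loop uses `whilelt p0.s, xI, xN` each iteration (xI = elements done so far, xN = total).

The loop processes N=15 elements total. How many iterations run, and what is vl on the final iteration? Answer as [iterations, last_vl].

[iterations, last_vl] = [2, 7]

256-bit reg / 32-bit elem → 8 lanes
15 elements at 8/iter → 2 passes, remainder 7 on the last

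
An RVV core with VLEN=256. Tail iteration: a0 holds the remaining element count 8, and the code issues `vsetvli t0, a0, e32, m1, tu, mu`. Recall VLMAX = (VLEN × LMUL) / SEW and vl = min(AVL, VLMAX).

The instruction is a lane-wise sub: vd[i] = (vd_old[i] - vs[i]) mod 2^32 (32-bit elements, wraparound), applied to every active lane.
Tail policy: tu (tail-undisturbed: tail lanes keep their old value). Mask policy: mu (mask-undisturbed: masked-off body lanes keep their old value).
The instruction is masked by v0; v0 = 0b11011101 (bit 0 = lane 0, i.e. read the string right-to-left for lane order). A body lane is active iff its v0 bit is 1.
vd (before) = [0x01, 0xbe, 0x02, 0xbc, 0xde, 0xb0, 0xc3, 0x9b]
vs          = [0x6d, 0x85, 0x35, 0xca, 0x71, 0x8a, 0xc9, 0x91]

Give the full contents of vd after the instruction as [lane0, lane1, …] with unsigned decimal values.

vd = [4294967188, 190, 4294967245, 4294967282, 109, 176, 4294967290, 10]

VLMAX = (256 × 1) / 32 = 8 lanes
AVL=8 ≤ VLMAX=8, so vl = 8
  i=0: sub(0x01,0x6d) → 4294967188
  i=1: mask-off/keep → 190
  i=2: sub(0x02,0x35) → 4294967245
  i=3: sub(0xbc,0xca) → 4294967282
  i=4: sub(0xde,0x71) → 109
  i=5: mask-off/keep → 176
  i=6: sub(0xc3,0xc9) → 4294967290
  i=7: sub(0x9b,0x91) → 10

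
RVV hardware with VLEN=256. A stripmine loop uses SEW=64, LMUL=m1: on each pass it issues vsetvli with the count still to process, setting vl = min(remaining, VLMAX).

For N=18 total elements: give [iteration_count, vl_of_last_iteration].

[iterations, last_vl] = [5, 2]

VLMAX = VLEN×LMUL/SEW = 256×1/64 = 4
iterations = ceil(18/4) = 5; final-pass vl = 2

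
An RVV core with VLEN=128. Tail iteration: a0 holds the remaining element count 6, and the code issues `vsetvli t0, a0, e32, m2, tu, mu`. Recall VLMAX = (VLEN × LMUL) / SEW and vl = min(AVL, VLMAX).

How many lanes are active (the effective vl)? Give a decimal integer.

VLMAX = VLEN×LMUL/SEW = 128×2/32 = 8
vl = min(AVL, VLMAX) = min(6, 8) = 6

vl = 6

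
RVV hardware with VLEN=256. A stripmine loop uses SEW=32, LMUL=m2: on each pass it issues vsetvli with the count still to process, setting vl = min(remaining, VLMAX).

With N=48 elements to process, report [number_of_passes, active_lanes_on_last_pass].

[iterations, last_vl] = [3, 16]

VLMAX = (256 × 2) / 32 = 16 lanes
48 elements at 16/iter → 3 passes, remainder 16 on the last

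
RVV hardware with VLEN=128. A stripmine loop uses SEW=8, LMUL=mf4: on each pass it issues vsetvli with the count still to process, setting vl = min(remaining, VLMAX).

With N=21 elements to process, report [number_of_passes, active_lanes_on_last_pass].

VLMAX = (128 × 1/4) / 8 = 4 lanes
N=21: ⌈21/4⌉ = 6 iters; last vl = 21 − 5×4 = 1

[iterations, last_vl] = [6, 1]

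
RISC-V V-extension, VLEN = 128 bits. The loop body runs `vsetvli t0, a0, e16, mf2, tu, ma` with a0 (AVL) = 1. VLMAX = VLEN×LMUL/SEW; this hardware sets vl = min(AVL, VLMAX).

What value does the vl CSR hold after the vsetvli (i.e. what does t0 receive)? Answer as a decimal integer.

vl = 1

VLMAX = (128 × 1/2) / 16 = 4 lanes
vl ← min(1, 4) = 1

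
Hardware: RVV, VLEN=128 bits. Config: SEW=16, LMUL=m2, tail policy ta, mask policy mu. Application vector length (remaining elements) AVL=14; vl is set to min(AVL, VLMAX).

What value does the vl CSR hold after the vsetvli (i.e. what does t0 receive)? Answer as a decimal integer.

vl = 14

VLMAX = VLEN×LMUL/SEW = 128×2/16 = 16
vl = min(AVL, VLMAX) = min(14, 16) = 14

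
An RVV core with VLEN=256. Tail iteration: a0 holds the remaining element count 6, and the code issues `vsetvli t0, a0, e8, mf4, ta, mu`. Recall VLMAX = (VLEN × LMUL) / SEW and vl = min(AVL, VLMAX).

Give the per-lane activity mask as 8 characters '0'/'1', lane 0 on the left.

predicate = 11111100

lanes per group: 256·1/4/8 = 8
vl = min(AVL, VLMAX) = min(6, 8) = 6
bits (lane 0 leftmost): 11111100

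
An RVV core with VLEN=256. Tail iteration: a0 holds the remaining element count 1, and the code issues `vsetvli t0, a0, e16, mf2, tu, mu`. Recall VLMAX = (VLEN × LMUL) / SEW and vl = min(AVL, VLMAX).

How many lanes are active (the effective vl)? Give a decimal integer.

VLMAX = (256 × 1/2) / 16 = 8 lanes
vl ← min(1, 8) = 1

vl = 1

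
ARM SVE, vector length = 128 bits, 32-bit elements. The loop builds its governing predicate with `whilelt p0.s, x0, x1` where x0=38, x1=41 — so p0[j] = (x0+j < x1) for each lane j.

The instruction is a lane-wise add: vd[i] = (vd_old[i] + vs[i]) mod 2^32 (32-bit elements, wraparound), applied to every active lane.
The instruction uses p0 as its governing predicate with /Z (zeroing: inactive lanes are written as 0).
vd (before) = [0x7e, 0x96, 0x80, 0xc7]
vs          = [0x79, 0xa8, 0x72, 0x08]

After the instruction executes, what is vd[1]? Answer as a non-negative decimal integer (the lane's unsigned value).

vd[1] = 318

register lanes = 128/32 = 4
p0[j] = (38+j < 41); true for j=0..2 → 3 lanes set
[0] add(0x7e,0x79) = 0xf7
[1] add(0x96,0xa8) = 0x13e
[2] add(0x80,0x72) = 0xf2
[3] tail/zero = 0x00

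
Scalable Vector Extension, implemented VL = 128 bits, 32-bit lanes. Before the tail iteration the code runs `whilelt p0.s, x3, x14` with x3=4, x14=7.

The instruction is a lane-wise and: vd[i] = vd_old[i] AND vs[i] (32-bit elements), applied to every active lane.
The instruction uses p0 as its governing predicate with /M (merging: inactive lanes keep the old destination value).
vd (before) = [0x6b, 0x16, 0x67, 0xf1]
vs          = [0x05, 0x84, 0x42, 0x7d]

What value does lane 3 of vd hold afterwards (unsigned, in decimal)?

register lanes = 128/32 = 4
active while 4+j < 7, i.e. j ∈ [0,3) capped at 4 ⇒ 3
  i=0: and(0x6b,0x05) → 1
  i=1: and(0x16,0x84) → 4
  i=2: and(0x67,0x42) → 66
  i=3: tail/keep → 241

vd[3] = 241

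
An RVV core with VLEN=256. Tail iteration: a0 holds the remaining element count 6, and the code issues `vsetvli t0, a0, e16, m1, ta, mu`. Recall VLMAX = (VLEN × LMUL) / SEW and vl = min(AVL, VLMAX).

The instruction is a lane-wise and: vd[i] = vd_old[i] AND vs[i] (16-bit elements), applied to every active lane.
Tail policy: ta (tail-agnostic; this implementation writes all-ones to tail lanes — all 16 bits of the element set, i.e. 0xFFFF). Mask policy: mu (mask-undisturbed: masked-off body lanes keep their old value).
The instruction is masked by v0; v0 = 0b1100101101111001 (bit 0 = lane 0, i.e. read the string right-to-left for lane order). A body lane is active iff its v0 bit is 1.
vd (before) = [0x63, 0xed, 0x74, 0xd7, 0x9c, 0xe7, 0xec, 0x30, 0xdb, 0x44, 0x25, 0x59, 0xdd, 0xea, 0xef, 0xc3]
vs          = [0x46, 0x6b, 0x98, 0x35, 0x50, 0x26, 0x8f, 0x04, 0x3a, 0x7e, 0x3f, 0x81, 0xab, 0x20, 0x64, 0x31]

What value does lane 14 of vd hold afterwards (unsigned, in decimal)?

VLMAX = (256 × 1) / 16 = 16 lanes
AVL=6 ≤ VLMAX=16, so vl = 6
vd[0] and(0x63,0x46) -> 0x42
vd[1] mask-off/keep -> 0xed
vd[2] mask-off/keep -> 0x74
vd[3] and(0xd7,0x35) -> 0x15
vd[4] and(0x9c,0x50) -> 0x10
vd[5] and(0xe7,0x26) -> 0x26
vd[6] tail/ones -> 0xffff
vd[7] tail/ones -> 0xffff
vd[8] tail/ones -> 0xffff
vd[9] tail/ones -> 0xffff
vd[10] tail/ones -> 0xffff
vd[11] tail/ones -> 0xffff
vd[12] tail/ones -> 0xffff
vd[13] tail/ones -> 0xffff
vd[14] tail/ones -> 0xffff
vd[15] tail/ones -> 0xffff

vd[14] = 65535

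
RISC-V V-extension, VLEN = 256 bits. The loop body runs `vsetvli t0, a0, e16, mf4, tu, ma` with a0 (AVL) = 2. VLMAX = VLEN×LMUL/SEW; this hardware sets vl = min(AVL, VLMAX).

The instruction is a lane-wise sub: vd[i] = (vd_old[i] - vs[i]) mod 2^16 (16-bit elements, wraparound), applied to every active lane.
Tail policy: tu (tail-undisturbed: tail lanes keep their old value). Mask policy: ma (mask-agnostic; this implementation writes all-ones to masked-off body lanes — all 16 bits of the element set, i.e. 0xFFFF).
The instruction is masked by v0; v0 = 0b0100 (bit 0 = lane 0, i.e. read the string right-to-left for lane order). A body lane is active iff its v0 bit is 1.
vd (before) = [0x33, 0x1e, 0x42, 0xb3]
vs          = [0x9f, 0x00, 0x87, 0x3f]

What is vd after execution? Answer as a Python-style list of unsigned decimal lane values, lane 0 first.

vd = [65535, 65535, 66, 179]

lanes per group: 256·1/4/16 = 4
AVL=2 ≤ VLMAX=4, so vl = 2
lane  0: mask-off/ones ⇒ 0xffff
lane  1: mask-off/ones ⇒ 0xffff
lane  2: tail/keep ⇒ 0x42
lane  3: tail/keep ⇒ 0xb3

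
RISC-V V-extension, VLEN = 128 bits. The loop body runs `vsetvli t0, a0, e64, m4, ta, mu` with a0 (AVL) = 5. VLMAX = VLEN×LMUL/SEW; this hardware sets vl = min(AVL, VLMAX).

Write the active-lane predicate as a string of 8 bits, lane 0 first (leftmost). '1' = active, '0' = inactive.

VLMAX = VLEN×LMUL/SEW = 128×4/64 = 8
AVL=5 ≤ VLMAX=8, so vl = 5
bits (lane 0 leftmost): 11111000

predicate = 11111000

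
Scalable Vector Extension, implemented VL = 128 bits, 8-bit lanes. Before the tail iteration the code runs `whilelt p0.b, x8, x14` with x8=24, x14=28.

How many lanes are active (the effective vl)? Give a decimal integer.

vl = 4

register lanes = 128/8 = 16
active while 24+j < 28, i.e. j ∈ [0,4) capped at 16 ⇒ 4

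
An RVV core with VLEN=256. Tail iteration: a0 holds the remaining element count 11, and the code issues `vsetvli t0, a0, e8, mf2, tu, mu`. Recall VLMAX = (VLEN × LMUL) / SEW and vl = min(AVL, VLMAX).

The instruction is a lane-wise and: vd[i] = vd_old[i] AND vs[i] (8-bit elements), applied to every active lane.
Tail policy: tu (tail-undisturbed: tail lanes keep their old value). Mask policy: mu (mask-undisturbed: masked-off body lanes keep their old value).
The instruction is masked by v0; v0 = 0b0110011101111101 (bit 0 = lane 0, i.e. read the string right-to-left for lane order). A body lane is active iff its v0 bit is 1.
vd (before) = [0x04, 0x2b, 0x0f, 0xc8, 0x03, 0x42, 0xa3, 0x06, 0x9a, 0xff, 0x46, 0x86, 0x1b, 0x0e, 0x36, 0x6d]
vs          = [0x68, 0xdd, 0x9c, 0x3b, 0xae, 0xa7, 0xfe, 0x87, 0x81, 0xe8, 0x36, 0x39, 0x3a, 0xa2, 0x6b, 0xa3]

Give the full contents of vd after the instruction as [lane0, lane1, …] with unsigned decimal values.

VLMAX = (256 × 1/2) / 8 = 16 lanes
vl ← min(11, 16) = 11
  i=0: and(0x04,0x68) → 0
  i=1: mask-off/keep → 43
  i=2: and(0x0f,0x9c) → 12
  i=3: and(0xc8,0x3b) → 8
  i=4: and(0x03,0xae) → 2
  i=5: and(0x42,0xa7) → 2
  i=6: and(0xa3,0xfe) → 162
  i=7: mask-off/keep → 6
  i=8: and(0x9a,0x81) → 128
  i=9: and(0xff,0xe8) → 232
  i=10: and(0x46,0x36) → 6
  i=11: tail/keep → 134
  i=12: tail/keep → 27
  i=13: tail/keep → 14
  i=14: tail/keep → 54
  i=15: tail/keep → 109

vd = [0, 43, 12, 8, 2, 2, 162, 6, 128, 232, 6, 134, 27, 14, 54, 109]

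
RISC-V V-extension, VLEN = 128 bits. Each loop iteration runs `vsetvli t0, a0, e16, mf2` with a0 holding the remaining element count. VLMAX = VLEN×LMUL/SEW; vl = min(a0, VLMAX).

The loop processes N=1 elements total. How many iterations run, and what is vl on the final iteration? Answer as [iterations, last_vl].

[iterations, last_vl] = [1, 1]

VLMAX = (128 × 1/2) / 16 = 4 lanes
N=1: ⌈1/4⌉ = 1 iters; last vl = 1 − 0×4 = 1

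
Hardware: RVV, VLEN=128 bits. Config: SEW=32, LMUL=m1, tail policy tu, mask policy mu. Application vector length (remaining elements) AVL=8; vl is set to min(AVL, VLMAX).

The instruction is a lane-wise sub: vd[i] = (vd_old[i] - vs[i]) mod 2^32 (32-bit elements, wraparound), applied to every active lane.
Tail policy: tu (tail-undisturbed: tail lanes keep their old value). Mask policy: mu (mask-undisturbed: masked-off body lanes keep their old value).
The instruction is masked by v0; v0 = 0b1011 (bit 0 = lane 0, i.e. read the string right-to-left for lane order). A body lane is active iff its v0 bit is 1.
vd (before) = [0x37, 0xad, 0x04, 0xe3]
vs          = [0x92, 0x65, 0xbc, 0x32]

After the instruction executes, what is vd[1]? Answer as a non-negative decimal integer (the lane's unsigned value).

vd[1] = 72

lanes per group: 128·1/32 = 4
AVL=8 > VLMAX=4, so vl = 4
[0] sub(0x37,0x92) = 0xffffffa5
[1] sub(0xad,0x65) = 0x48
[2] mask-off/keep = 0x04
[3] sub(0xe3,0x32) = 0xb1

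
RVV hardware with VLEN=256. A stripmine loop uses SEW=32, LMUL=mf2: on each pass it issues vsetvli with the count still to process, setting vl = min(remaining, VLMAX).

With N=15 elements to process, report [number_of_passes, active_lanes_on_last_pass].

[iterations, last_vl] = [4, 3]

lanes per group: 256·1/2/32 = 4
N=15: ⌈15/4⌉ = 4 iters; last vl = 15 − 3×4 = 3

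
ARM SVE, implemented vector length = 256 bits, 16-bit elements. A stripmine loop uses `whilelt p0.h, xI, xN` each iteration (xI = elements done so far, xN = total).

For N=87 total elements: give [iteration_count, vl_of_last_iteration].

256-bit reg / 16-bit elem → 16 lanes
87 elements at 16/iter → 6 passes, remainder 7 on the last

[iterations, last_vl] = [6, 7]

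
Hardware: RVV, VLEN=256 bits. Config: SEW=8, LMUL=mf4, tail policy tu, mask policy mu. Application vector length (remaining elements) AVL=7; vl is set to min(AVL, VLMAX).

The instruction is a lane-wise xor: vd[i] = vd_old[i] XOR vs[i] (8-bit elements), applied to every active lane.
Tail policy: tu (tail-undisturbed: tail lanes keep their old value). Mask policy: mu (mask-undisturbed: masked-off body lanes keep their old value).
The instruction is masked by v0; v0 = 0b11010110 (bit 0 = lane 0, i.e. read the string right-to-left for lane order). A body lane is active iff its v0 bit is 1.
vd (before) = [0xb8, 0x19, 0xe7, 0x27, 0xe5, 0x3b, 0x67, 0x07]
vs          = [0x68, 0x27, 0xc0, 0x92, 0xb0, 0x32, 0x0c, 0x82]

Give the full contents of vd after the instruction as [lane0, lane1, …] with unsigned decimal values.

VLMAX = (256 × 1/4) / 8 = 8 lanes
vl ← min(7, 8) = 7
lane  0: mask-off/keep ⇒ 0xb8
lane  1: xor(0x19,0x27) ⇒ 0x3e
lane  2: xor(0xe7,0xc0) ⇒ 0x27
lane  3: mask-off/keep ⇒ 0x27
lane  4: xor(0xe5,0xb0) ⇒ 0x55
lane  5: mask-off/keep ⇒ 0x3b
lane  6: xor(0x67,0x0c) ⇒ 0x6b
lane  7: tail/keep ⇒ 0x07

vd = [184, 62, 39, 39, 85, 59, 107, 7]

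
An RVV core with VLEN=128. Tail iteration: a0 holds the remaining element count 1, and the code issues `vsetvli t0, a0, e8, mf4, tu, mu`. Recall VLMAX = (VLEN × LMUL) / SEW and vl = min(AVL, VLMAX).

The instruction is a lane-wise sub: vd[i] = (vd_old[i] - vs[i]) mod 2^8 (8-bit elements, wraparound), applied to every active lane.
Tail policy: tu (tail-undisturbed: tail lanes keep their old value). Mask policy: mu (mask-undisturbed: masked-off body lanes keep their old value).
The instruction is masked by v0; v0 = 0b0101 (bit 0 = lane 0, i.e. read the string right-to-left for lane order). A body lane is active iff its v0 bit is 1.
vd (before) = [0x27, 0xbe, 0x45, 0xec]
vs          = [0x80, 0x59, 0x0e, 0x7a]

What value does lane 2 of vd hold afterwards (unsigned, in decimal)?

VLMAX = (128 × 1/4) / 8 = 4 lanes
vl ← min(1, 4) = 1
vd[0] sub(0x27,0x80) -> 0xa7
vd[1] tail/keep -> 0xbe
vd[2] tail/keep -> 0x45
vd[3] tail/keep -> 0xec

vd[2] = 69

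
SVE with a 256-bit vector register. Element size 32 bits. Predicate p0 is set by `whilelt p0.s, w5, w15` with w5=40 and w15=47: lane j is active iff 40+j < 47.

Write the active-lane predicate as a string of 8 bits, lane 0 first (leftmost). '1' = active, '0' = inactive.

predicate = 11111110

256-bit reg / 32-bit elem → 8 lanes
active while 40+j < 47, i.e. j ∈ [0,7) capped at 8 ⇒ 7
bits (lane 0 leftmost): 11111110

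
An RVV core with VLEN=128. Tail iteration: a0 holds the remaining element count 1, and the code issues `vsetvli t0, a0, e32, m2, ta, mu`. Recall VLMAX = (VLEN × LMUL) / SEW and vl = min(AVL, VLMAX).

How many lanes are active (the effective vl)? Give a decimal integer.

VLMAX = VLEN×LMUL/SEW = 128×2/32 = 8
AVL=1 ≤ VLMAX=8, so vl = 1

vl = 1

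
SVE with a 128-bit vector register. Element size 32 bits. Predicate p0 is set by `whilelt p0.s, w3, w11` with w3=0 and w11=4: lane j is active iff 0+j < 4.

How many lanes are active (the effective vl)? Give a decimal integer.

register lanes = 128/32 = 4
active while 0+j < 4, i.e. j ∈ [0,4) capped at 4 ⇒ 4

vl = 4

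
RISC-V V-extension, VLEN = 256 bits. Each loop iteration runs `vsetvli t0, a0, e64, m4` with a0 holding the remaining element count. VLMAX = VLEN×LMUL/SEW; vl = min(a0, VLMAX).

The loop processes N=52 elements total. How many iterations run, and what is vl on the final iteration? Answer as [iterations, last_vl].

[iterations, last_vl] = [4, 4]

lanes per group: 256·4/64 = 16
N=52: ⌈52/16⌉ = 4 iters; last vl = 52 − 3×16 = 4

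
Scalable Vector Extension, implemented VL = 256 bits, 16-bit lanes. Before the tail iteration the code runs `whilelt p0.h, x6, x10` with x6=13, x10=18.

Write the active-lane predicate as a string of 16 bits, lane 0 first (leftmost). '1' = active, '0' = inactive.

predicate = 1111100000000000

register lanes = 256/16 = 16
whilelt: lane j active iff 13+j < 18 → j < 5 → 5 active
bits (lane 0 leftmost): 1111100000000000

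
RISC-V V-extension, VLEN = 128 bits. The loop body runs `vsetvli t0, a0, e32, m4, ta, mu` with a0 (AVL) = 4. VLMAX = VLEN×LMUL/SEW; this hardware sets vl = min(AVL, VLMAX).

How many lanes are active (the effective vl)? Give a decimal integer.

VLMAX = (128 × 4) / 32 = 16 lanes
vl = min(AVL, VLMAX) = min(4, 16) = 4

vl = 4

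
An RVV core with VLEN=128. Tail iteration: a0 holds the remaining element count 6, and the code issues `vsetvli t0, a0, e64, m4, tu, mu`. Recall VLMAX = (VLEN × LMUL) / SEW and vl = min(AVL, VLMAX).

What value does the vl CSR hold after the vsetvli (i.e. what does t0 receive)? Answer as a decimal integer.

vl = 6

VLMAX = (128 × 4) / 64 = 8 lanes
vl = min(AVL, VLMAX) = min(6, 8) = 6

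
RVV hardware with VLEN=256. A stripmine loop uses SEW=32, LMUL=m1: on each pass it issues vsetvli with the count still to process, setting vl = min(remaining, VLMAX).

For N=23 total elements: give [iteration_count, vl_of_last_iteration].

[iterations, last_vl] = [3, 7]

VLMAX = VLEN×LMUL/SEW = 256×1/32 = 8
23 elements at 8/iter → 3 passes, remainder 7 on the last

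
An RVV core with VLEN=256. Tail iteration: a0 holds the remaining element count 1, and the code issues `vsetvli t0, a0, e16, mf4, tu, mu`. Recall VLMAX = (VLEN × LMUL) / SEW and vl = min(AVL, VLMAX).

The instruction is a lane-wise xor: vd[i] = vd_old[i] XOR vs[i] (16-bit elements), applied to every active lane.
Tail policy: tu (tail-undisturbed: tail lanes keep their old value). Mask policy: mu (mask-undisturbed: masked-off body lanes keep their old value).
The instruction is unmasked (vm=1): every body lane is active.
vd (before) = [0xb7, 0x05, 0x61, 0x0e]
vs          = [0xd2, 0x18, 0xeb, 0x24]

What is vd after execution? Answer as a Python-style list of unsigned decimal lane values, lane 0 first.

vd = [101, 5, 97, 14]

VLMAX = VLEN×LMUL/SEW = 256×1/4/16 = 4
vl ← min(1, 4) = 1
  i=0: xor(0xb7,0xd2) → 101
  i=1: tail/keep → 5
  i=2: tail/keep → 97
  i=3: tail/keep → 14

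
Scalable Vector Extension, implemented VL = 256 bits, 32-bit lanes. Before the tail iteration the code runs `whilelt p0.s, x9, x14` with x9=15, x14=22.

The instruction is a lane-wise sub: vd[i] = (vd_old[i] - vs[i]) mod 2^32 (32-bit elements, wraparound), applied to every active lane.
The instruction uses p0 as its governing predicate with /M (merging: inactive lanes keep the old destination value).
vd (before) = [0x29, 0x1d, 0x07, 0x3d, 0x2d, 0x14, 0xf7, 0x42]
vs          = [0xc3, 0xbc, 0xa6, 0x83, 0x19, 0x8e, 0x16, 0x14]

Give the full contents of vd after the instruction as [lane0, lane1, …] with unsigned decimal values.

vd = [4294967142, 4294967137, 4294967137, 4294967226, 20, 4294967174, 225, 66]

register lanes = 256/32 = 8
p0[j] = (15+j < 22); true for j=0..6 → 7 lanes set
  i=0: sub(0x29,0xc3) → 4294967142
  i=1: sub(0x1d,0xbc) → 4294967137
  i=2: sub(0x07,0xa6) → 4294967137
  i=3: sub(0x3d,0x83) → 4294967226
  i=4: sub(0x2d,0x19) → 20
  i=5: sub(0x14,0x8e) → 4294967174
  i=6: sub(0xf7,0x16) → 225
  i=7: tail/keep → 66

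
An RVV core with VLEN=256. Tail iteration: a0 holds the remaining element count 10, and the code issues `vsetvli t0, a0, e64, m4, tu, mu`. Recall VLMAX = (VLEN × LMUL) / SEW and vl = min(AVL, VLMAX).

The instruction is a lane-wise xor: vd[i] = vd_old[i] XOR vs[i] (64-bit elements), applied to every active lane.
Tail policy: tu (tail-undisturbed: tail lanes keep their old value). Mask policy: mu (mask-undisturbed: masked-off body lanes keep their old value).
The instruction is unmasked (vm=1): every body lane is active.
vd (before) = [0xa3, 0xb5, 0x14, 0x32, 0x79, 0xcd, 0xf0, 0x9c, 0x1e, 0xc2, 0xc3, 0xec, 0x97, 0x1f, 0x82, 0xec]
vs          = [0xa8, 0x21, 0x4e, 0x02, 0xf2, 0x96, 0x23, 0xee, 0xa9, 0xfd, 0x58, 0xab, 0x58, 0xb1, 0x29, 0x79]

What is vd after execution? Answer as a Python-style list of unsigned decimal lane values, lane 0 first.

vd = [11, 148, 90, 48, 139, 91, 211, 114, 183, 63, 195, 236, 151, 31, 130, 236]

VLMAX = VLEN×LMUL/SEW = 256×4/64 = 16
AVL=10 ≤ VLMAX=16, so vl = 10
  i=0: xor(0xa3,0xa8) → 11
  i=1: xor(0xb5,0x21) → 148
  i=2: xor(0x14,0x4e) → 90
  i=3: xor(0x32,0x02) → 48
  i=4: xor(0x79,0xf2) → 139
  i=5: xor(0xcd,0x96) → 91
  i=6: xor(0xf0,0x23) → 211
  i=7: xor(0x9c,0xee) → 114
  i=8: xor(0x1e,0xa9) → 183
  i=9: xor(0xc2,0xfd) → 63
  i=10: tail/keep → 195
  i=11: tail/keep → 236
  i=12: tail/keep → 151
  i=13: tail/keep → 31
  i=14: tail/keep → 130
  i=15: tail/keep → 236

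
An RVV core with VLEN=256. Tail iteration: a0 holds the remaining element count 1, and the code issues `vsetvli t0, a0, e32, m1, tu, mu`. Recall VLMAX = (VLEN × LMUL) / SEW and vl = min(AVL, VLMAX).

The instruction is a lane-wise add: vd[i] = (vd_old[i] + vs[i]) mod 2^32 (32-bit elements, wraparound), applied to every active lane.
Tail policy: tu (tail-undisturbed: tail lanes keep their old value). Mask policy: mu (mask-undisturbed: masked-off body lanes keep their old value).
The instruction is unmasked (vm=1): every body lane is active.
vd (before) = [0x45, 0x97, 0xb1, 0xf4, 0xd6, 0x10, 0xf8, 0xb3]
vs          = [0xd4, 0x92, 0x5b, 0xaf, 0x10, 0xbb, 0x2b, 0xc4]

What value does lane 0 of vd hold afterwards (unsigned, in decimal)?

vd[0] = 281

VLMAX = (256 × 1) / 32 = 8 lanes
AVL=1 ≤ VLMAX=8, so vl = 1
  i=0: add(0x45,0xd4) → 281
  i=1: tail/keep → 151
  i=2: tail/keep → 177
  i=3: tail/keep → 244
  i=4: tail/keep → 214
  i=5: tail/keep → 16
  i=6: tail/keep → 248
  i=7: tail/keep → 179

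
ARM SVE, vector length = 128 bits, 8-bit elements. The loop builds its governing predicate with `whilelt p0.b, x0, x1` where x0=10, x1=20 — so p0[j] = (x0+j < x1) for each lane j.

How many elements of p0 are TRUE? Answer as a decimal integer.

vl = 10

lane count: 128 div 8 = 16
whilelt: lane j active iff 10+j < 20 → j < 10 → 10 active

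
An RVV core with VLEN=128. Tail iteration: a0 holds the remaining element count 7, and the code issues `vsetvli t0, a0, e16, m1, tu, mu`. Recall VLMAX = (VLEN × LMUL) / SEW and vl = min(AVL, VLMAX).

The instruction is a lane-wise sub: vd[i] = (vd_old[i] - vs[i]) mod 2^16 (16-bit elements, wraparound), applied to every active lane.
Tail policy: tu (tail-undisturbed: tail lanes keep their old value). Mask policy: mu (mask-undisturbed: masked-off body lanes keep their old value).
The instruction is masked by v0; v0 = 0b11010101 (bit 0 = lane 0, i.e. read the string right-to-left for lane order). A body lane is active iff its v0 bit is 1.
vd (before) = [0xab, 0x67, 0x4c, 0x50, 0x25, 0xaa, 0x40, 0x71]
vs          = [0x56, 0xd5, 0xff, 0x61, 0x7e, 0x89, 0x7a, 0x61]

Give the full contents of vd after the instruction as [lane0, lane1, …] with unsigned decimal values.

lanes per group: 128·1/16 = 8
vl = min(AVL, VLMAX) = min(7, 8) = 7
vd[0] sub(0xab,0x56) -> 0x55
vd[1] mask-off/keep -> 0x67
vd[2] sub(0x4c,0xff) -> 0xff4d
vd[3] mask-off/keep -> 0x50
vd[4] sub(0x25,0x7e) -> 0xffa7
vd[5] mask-off/keep -> 0xaa
vd[6] sub(0x40,0x7a) -> 0xffc6
vd[7] tail/keep -> 0x71

vd = [85, 103, 65357, 80, 65447, 170, 65478, 113]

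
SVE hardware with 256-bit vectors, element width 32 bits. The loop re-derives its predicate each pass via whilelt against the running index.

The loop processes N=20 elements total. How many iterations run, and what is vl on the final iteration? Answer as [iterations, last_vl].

lane count: 256 div 32 = 8
20 elements at 8/iter → 3 passes, remainder 4 on the last

[iterations, last_vl] = [3, 4]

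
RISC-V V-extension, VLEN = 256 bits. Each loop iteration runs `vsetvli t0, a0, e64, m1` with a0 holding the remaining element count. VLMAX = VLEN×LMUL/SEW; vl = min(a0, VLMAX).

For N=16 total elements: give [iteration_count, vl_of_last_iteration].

VLMAX = VLEN×LMUL/SEW = 256×1/64 = 4
N=16: ⌈16/4⌉ = 4 iters; last vl = 16 − 3×4 = 4

[iterations, last_vl] = [4, 4]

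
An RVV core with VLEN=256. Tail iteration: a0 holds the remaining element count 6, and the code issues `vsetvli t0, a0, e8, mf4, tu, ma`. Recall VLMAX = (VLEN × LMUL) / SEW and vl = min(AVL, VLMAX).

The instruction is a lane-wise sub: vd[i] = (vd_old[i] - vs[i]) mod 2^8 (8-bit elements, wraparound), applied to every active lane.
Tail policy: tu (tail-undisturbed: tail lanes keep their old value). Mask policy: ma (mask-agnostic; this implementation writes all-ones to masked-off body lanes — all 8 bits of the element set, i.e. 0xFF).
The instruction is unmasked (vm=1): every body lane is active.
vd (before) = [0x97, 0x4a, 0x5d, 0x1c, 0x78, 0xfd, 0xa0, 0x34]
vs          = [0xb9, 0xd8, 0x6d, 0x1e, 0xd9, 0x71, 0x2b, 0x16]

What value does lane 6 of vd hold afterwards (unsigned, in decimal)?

VLMAX = (256 × 1/4) / 8 = 8 lanes
vl = min(AVL, VLMAX) = min(6, 8) = 6
  i=0: sub(0x97,0xb9) → 222
  i=1: sub(0x4a,0xd8) → 114
  i=2: sub(0x5d,0x6d) → 240
  i=3: sub(0x1c,0x1e) → 254
  i=4: sub(0x78,0xd9) → 159
  i=5: sub(0xfd,0x71) → 140
  i=6: tail/keep → 160
  i=7: tail/keep → 52

vd[6] = 160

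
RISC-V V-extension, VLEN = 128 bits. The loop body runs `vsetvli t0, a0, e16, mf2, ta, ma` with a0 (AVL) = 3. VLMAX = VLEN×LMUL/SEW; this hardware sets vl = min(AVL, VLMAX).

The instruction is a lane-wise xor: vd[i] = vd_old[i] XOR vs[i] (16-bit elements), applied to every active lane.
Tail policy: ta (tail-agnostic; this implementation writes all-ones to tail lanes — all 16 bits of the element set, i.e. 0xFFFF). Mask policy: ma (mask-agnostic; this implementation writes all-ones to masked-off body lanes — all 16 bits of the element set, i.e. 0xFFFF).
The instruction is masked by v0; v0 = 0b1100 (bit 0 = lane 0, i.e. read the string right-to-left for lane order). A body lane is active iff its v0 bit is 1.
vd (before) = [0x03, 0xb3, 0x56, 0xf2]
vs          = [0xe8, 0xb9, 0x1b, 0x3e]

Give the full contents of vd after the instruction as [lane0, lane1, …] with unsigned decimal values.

VLMAX = (128 × 1/2) / 16 = 4 lanes
vl ← min(3, 4) = 3
  i=0: mask-off/ones → 65535
  i=1: mask-off/ones → 65535
  i=2: xor(0x56,0x1b) → 77
  i=3: tail/ones → 65535

vd = [65535, 65535, 77, 65535]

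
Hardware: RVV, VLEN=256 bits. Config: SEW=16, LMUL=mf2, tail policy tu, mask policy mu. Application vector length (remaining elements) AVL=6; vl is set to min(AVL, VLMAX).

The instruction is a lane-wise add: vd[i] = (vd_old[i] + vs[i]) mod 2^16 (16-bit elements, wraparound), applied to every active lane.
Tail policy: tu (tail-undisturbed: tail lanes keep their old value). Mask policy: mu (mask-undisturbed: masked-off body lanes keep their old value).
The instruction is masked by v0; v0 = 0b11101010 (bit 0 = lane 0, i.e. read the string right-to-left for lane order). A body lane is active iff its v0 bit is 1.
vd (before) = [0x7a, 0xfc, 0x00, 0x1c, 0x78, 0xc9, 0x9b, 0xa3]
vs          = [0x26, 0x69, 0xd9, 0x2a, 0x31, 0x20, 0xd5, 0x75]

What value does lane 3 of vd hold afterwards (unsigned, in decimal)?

VLMAX = (256 × 1/2) / 16 = 8 lanes
vl ← min(6, 8) = 6
lane  0: mask-off/keep ⇒ 0x7a
lane  1: add(0xfc,0x69) ⇒ 0x165
lane  2: mask-off/keep ⇒ 0x00
lane  3: add(0x1c,0x2a) ⇒ 0x46
lane  4: mask-off/keep ⇒ 0x78
lane  5: add(0xc9,0x20) ⇒ 0xe9
lane  6: tail/keep ⇒ 0x9b
lane  7: tail/keep ⇒ 0xa3

vd[3] = 70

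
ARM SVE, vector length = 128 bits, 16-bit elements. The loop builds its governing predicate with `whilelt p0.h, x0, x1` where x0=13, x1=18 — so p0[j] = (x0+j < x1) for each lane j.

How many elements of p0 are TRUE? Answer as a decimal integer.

128-bit reg / 16-bit elem → 8 lanes
p0[j] = (13+j < 18); true for j=0..4 → 5 lanes set

vl = 5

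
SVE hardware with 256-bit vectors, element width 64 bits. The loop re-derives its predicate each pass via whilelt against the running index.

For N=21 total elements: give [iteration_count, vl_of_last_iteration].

256-bit reg / 64-bit elem → 4 lanes
21 elements at 4/iter → 6 passes, remainder 1 on the last

[iterations, last_vl] = [6, 1]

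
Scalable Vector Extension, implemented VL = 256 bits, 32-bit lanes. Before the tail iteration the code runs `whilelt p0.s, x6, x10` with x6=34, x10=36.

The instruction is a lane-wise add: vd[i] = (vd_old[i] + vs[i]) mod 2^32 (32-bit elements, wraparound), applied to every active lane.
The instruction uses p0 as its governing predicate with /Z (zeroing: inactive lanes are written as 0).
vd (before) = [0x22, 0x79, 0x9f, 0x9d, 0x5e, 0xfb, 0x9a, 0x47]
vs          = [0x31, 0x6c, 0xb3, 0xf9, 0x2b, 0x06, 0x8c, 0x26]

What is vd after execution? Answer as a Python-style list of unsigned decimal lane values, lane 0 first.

vd = [83, 229, 0, 0, 0, 0, 0, 0]

256-bit reg / 32-bit elem → 8 lanes
whilelt: lane j active iff 34+j < 36 → j < 2 → 2 active
  i=0: add(0x22,0x31) → 83
  i=1: add(0x79,0x6c) → 229
  i=2: tail/zero → 0
  i=3: tail/zero → 0
  i=4: tail/zero → 0
  i=5: tail/zero → 0
  i=6: tail/zero → 0
  i=7: tail/zero → 0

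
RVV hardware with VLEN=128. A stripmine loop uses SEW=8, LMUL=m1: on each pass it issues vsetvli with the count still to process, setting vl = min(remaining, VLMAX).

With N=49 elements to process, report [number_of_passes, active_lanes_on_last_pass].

[iterations, last_vl] = [4, 1]

VLMAX = VLEN×LMUL/SEW = 128×1/8 = 16
iterations = ceil(49/16) = 4; final-pass vl = 1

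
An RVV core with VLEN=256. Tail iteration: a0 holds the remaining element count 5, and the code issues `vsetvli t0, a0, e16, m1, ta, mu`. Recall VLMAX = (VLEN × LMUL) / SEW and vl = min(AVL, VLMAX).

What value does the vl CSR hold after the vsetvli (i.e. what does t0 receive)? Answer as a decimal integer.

vl = 5

VLMAX = (256 × 1) / 16 = 16 lanes
vl = min(AVL, VLMAX) = min(5, 16) = 5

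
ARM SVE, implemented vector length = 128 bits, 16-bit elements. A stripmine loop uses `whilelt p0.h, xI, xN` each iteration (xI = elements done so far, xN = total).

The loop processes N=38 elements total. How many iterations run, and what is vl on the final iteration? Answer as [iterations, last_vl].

128-bit reg / 16-bit elem → 8 lanes
iterations = ceil(38/8) = 5; final-pass vl = 6

[iterations, last_vl] = [5, 6]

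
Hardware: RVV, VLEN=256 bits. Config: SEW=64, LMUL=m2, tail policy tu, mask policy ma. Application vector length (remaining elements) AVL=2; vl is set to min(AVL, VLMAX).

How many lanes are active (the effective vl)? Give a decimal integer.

lanes per group: 256·2/64 = 8
AVL=2 ≤ VLMAX=8, so vl = 2

vl = 2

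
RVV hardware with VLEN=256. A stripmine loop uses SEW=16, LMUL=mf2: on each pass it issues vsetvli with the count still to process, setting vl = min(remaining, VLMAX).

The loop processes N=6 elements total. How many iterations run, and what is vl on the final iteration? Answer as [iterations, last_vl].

[iterations, last_vl] = [1, 6]

lanes per group: 256·1/2/16 = 8
N=6: ⌈6/8⌉ = 1 iters; last vl = 6 − 0×8 = 6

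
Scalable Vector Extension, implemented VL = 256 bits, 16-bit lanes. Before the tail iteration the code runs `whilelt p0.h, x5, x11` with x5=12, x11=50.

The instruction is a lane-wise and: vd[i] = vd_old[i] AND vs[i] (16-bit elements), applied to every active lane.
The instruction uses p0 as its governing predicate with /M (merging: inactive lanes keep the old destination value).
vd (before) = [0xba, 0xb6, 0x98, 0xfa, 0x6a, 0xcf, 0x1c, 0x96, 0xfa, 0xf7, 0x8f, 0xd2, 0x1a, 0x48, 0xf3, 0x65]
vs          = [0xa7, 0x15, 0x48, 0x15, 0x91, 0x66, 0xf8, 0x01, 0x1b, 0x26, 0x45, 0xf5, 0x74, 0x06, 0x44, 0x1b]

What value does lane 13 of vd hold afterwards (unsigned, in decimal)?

vd[13] = 0

register lanes = 256/16 = 16
whilelt: lane j active iff 12+j < 50 → j < 38 → 16 active
lane  0: and(0xba,0xa7) ⇒ 0xa2
lane  1: and(0xb6,0x15) ⇒ 0x14
lane  2: and(0x98,0x48) ⇒ 0x08
lane  3: and(0xfa,0x15) ⇒ 0x10
lane  4: and(0x6a,0x91) ⇒ 0x00
lane  5: and(0xcf,0x66) ⇒ 0x46
lane  6: and(0x1c,0xf8) ⇒ 0x18
lane  7: and(0x96,0x01) ⇒ 0x00
lane  8: and(0xfa,0x1b) ⇒ 0x1a
lane  9: and(0xf7,0x26) ⇒ 0x26
lane 10: and(0x8f,0x45) ⇒ 0x05
lane 11: and(0xd2,0xf5) ⇒ 0xd0
lane 12: and(0x1a,0x74) ⇒ 0x10
lane 13: and(0x48,0x06) ⇒ 0x00
lane 14: and(0xf3,0x44) ⇒ 0x40
lane 15: and(0x65,0x1b) ⇒ 0x01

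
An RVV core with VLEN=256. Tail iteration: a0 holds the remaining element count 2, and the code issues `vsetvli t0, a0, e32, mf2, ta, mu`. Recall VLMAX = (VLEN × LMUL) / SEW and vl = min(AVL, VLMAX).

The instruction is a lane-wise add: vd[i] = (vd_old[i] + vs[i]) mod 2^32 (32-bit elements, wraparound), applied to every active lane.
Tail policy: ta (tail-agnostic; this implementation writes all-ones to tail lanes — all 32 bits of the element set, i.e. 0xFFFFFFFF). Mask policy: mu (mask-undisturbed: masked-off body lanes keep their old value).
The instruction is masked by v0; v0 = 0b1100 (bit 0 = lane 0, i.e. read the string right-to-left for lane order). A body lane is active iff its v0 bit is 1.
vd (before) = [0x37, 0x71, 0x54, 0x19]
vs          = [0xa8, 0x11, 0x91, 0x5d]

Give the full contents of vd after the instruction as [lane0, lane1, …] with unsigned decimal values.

lanes per group: 256·1/2/32 = 4
AVL=2 ≤ VLMAX=4, so vl = 2
  i=0: mask-off/keep → 55
  i=1: mask-off/keep → 113
  i=2: tail/ones → 4294967295
  i=3: tail/ones → 4294967295

vd = [55, 113, 4294967295, 4294967295]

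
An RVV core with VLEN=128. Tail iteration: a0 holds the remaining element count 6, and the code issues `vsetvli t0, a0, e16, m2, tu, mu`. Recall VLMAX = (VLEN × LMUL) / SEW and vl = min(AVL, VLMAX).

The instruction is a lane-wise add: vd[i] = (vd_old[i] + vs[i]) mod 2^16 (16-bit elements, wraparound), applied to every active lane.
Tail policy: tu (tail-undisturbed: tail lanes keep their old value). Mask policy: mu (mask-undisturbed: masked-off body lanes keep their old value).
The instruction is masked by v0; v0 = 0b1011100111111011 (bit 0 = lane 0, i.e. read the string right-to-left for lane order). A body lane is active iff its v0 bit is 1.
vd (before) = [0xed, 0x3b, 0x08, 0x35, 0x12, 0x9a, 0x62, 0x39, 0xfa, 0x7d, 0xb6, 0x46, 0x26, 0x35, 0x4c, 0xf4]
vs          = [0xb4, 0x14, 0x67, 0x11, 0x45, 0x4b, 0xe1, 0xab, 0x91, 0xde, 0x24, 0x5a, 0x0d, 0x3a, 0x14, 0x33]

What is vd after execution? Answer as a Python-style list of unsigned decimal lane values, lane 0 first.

VLMAX = (128 × 2) / 16 = 16 lanes
vl ← min(6, 16) = 6
  i=0: add(0xed,0xb4) → 417
  i=1: add(0x3b,0x14) → 79
  i=2: mask-off/keep → 8
  i=3: add(0x35,0x11) → 70
  i=4: add(0x12,0x45) → 87
  i=5: add(0x9a,0x4b) → 229
  i=6: tail/keep → 98
  i=7: tail/keep → 57
  i=8: tail/keep → 250
  i=9: tail/keep → 125
  i=10: tail/keep → 182
  i=11: tail/keep → 70
  i=12: tail/keep → 38
  i=13: tail/keep → 53
  i=14: tail/keep → 76
  i=15: tail/keep → 244

vd = [417, 79, 8, 70, 87, 229, 98, 57, 250, 125, 182, 70, 38, 53, 76, 244]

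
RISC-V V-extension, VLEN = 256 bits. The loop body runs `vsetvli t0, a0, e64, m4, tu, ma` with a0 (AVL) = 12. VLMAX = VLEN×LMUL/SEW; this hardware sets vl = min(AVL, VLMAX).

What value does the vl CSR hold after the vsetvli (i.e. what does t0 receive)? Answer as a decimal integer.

vl = 12

VLMAX = (256 × 4) / 64 = 16 lanes
AVL=12 ≤ VLMAX=16, so vl = 12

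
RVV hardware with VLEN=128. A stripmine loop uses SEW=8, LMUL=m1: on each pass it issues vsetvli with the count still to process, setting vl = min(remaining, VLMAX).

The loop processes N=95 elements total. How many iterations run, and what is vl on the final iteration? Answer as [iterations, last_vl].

[iterations, last_vl] = [6, 15]

VLMAX = VLEN×LMUL/SEW = 128×1/8 = 16
iterations = ceil(95/16) = 6; final-pass vl = 15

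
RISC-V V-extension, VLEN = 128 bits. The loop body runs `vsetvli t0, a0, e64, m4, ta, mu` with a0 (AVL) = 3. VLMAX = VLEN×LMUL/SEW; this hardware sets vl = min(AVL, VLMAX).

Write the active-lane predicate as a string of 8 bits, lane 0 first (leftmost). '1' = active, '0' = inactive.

predicate = 11100000

VLMAX = (128 × 4) / 64 = 8 lanes
vl ← min(3, 8) = 3
bits (lane 0 leftmost): 11100000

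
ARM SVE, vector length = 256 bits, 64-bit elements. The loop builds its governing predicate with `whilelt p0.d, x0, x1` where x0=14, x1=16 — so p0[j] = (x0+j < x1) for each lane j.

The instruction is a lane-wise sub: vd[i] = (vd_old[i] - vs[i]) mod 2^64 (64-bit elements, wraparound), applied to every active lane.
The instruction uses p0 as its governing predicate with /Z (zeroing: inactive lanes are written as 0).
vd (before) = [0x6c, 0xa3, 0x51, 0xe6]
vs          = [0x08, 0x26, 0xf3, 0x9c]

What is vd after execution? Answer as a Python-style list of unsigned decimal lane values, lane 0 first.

256-bit reg / 64-bit elem → 4 lanes
active while 14+j < 16, i.e. j ∈ [0,2) capped at 4 ⇒ 2
lane  0: sub(0x6c,0x08) ⇒ 0x64
lane  1: sub(0xa3,0x26) ⇒ 0x7d
lane  2: tail/zero ⇒ 0x00
lane  3: tail/zero ⇒ 0x00

vd = [100, 125, 0, 0]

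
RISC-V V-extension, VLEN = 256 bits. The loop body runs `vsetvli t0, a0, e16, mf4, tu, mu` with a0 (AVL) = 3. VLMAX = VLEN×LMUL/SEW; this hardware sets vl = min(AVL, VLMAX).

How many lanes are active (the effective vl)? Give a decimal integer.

VLMAX = (256 × 1/4) / 16 = 4 lanes
vl ← min(3, 4) = 3

vl = 3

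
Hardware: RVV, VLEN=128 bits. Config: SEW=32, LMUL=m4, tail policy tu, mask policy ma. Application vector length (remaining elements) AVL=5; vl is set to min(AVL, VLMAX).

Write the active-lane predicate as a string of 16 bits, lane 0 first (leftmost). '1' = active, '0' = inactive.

VLMAX = VLEN×LMUL/SEW = 128×4/32 = 16
vl = min(AVL, VLMAX) = min(5, 16) = 5
bits (lane 0 leftmost): 1111100000000000

predicate = 1111100000000000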